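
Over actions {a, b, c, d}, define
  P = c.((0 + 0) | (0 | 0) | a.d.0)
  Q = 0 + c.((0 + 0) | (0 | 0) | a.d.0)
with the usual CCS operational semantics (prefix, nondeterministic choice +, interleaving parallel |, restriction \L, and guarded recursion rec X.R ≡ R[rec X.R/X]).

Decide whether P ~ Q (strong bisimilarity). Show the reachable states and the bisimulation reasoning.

bisimilar

P's transition system — 4 states:
  s0 = c.((0 + 0) | (0 | 0) | a.d.0) | ··c··> s1
  s1 = (0 + 0) | (0 | 0) | a.d.0 | ··a··> s2
  s2 = (0 + 0) | (0 | 0) | d.0 | ··d··> s3
  s3 = (0 + 0) | (0 | 0) | 0 | ∅
Q's transition system — 4 states:
  t0 = 0 + c.((0 + 0) | (0 | 0) | a.d.0) | ··c··> t1
  t1 = (0 + 0) | (0 | 0) | a.d.0 | ··a··> t2
  t2 = (0 + 0) | (0 | 0) | d.0 | ··d··> t3
  t3 = (0 + 0) | (0 | 0) | 0 | ∅
Coarsest stable partition (strong bisimilarity classes):
  B0 = {s0, t0}
  B1 = {s1, t1}
  B2 = {s2, t2}
  B3 = {s3, t3}
s0 ∈ B0, t0 ∈ B0 → same block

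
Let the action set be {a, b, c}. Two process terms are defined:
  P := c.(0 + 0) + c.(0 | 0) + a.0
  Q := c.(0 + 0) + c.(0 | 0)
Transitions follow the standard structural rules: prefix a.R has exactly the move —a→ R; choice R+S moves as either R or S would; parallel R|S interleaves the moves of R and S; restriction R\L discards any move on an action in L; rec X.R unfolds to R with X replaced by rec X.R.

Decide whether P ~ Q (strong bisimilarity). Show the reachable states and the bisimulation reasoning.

LTS(P): 4 reachable states
  p0 = c.(0 + 0) + c.(0 | 0) + a.0 ⊢ --a--▸ p1, --c--▸ p2, --c--▸ p3
  p1 = 0 ⊢ ∅
  p2 = 0 + 0 ⊢ ∅
  p3 = 0 | 0 ⊢ ∅
LTS(Q): 3 reachable states
  q0 = c.(0 + 0) + c.(0 | 0) ⊢ --c--▸ q1, --c--▸ q2
  q1 = 0 + 0 ⊢ ∅
  q2 = 0 | 0 ⊢ ∅
Partition-refinement fixed point:
  B0 = {p0}
  B1 = {p1, p2, p3, q1, q2}
  B2 = {q0}
p0 ∈ B0, q0 ∈ B2 → different blocks

not bisimilar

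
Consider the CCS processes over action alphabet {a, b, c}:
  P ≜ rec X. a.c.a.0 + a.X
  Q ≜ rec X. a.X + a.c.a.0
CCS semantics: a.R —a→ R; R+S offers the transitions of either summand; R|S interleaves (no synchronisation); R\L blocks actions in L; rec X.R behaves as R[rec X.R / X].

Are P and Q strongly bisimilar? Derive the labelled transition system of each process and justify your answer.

YES

Reachable graph of P (4 states):
  m0 = rec X. a.c.a.0 + a.X | =a=> m0, =a=> m1
  m1 = c.a.0 | =c=> m2
  m2 = a.0 | =a=> m3
  m3 = 0 | stopped
Reachable graph of Q (4 states):
  n0 = rec X. a.X + a.c.a.0 | =a=> n0, =a=> n1
  n1 = c.a.0 | =c=> n2
  n2 = a.0 | =a=> n3
  n3 = 0 | stopped
Coarsest stable partition (strong bisimilarity classes):
  B0 = {m0, n0}
  B1 = {m1, n1}
  B2 = {m2, n2}
  B3 = {m3, n3}
m0 ∈ B0, n0 ∈ B0 → same block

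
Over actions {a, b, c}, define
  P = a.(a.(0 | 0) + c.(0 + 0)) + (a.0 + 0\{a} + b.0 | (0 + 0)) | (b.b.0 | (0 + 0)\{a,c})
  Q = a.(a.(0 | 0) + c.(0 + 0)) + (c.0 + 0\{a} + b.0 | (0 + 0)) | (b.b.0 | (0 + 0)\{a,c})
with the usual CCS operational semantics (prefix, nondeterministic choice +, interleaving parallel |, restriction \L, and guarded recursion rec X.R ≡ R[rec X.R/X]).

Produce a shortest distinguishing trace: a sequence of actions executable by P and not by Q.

ab

Reachable graph of P (12 states):
  s0 = a.(a.(0 | 0) + c.(0 + 0)) + (a.0 + 0\{a} + b.0 | (0 + 0)) | (b.b.0 | (0 + 0)\{a,c}) has moves =a=> s1, =a=> s2, =b=> s3, =b=> s4
  s1 = 0 | (b.b.0 | (0 + 0)\{a,c}) has moves =b=> s5
  s2 = a.(0 | 0) + c.(0 + 0) has moves =a=> s6, =c=> s7
  s3 = (a.0 + 0\{a} + b.0 | (0 + 0)) | (b.0 | (0 + 0)\{a,c}) has moves =a=> s5, =b=> s8, =b=> s9
  s4 = 0 | (0 + 0) | (b.b.0 | (0 + 0)\{a,c}) has moves =b=> s9
  s5 = 0 | (b.0 | (0 + 0)\{a,c}) has moves =b=> s10
  s6 = 0 | 0 has moves deadlocked
  s7 = 0 + 0 has moves deadlocked
  s8 = (a.0 + 0\{a} + b.0 | (0 + 0)) | (0 | (0 + 0)\{a,c}) has moves =a=> s10, =b=> s11
  s9 = 0 | (0 + 0) | (b.0 | (0 + 0)\{a,c}) has moves =b=> s11
  s10 = 0 | (0 | (0 + 0)\{a,c}) has moves deadlocked
  s11 = 0 | (0 + 0) | (0 | (0 + 0)\{a,c}) has moves deadlocked
Reachable graph of Q (12 states):
  t0 = a.(a.(0 | 0) + c.(0 + 0)) + (c.0 + 0\{a} + b.0 | (0 + 0)) | (b.b.0 | (0 + 0)\{a,c}) has moves =a=> t1, =b=> t2, =b=> t3, =c=> t4
  t1 = a.(0 | 0) + c.(0 + 0) has moves =a=> t5, =c=> t6
  t2 = (c.0 + 0\{a} + b.0 | (0 + 0)) | (b.0 | (0 + 0)\{a,c}) has moves =b=> t7, =b=> t8, =c=> t9
  t3 = 0 | (0 + 0) | (b.b.0 | (0 + 0)\{a,c}) has moves =b=> t8
  t4 = 0 | (b.b.0 | (0 + 0)\{a,c}) has moves =b=> t9
  t5 = 0 | 0 has moves deadlocked
  t6 = 0 + 0 has moves deadlocked
  t7 = (c.0 + 0\{a} + b.0 | (0 + 0)) | (0 | (0 + 0)\{a,c}) has moves =b=> t10, =c=> t11
  t8 = 0 | (0 + 0) | (b.0 | (0 + 0)\{a,c}) has moves =b=> t10
  t9 = 0 | (b.0 | (0 + 0)\{a,c}) has moves =b=> t11
  t10 = 0 | (0 + 0) | (0 | (0 + 0)\{a,c}) has moves deadlocked
  t11 = 0 | (0 | (0 + 0)\{a,c}) has moves deadlocked
Run σ = ⟨ab⟩ on P: start {s0}
  [1] a ⇒ {s1, s2}
  [2] b ⇒ {s5}
  P completes σ.
Run σ = ⟨ab⟩ on Q: start {t0}
  [1] a ⇒ {t1}
  [2] b ⇒ ∅ (Q stuck)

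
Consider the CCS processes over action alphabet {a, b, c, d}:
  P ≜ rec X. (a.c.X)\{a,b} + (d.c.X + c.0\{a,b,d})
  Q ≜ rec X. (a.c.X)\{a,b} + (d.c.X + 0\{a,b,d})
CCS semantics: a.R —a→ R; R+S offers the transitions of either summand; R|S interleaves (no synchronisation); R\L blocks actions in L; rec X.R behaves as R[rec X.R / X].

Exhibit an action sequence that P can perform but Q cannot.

LTS(P): 3 reachable states
  s0 = rec X. (a.c.X)\{a,b} + (d.c.X + c.0\{a,b,d}) has moves =c=> s1, =d=> s2
  s1 = 0\{a,b,d} has moves stopped
  s2 = c.(rec X. (a.c.X)\{a,b} + (d.c.X + c.0\{a,b,d})) has moves =c=> s0
LTS(Q): 2 reachable states
  t0 = rec X. (a.c.X)\{a,b} + (d.c.X + 0\{a,b,d}) has moves =d=> t1
  t1 = c.(rec X. (a.c.X)\{a,b} + (d.c.X + 0\{a,b,d})) has moves =c=> t0
Executing c from P (initial set {s0}):
  [1] c ⇒ {s1}
  ✓ P
Executing c from Q (initial set {t0}):
  [1] c ⇒ ∅  — Q cannot continue

c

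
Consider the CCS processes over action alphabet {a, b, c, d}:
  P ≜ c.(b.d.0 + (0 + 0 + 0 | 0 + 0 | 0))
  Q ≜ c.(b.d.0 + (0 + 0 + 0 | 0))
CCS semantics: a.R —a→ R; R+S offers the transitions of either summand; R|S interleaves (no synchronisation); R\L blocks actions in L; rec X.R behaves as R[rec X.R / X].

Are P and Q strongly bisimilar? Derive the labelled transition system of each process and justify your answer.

Reachable graph of P (4 states):
  p0 = c.(b.d.0 + (0 + 0 + 0 | 0 + 0 | 0)) :: ··c··> p1
  p1 = b.d.0 + (0 + 0 + 0 | 0 + 0 | 0) :: ··b··> p2
  p2 = d.0 :: ··d··> p3
  p3 = 0 :: stopped
Reachable graph of Q (4 states):
  q0 = c.(b.d.0 + (0 + 0 + 0 | 0)) :: ··c··> q1
  q1 = b.d.0 + (0 + 0 + 0 | 0) :: ··b··> q2
  q2 = d.0 :: ··d··> q3
  q3 = 0 :: stopped
Partition-refinement fixed point:
  B0 = {p0, q0}
  B1 = {p1, q1}
  B2 = {p2, q2}
  B3 = {p3, q3}
p0 ∈ B0, q0 ∈ B0 → same block

YES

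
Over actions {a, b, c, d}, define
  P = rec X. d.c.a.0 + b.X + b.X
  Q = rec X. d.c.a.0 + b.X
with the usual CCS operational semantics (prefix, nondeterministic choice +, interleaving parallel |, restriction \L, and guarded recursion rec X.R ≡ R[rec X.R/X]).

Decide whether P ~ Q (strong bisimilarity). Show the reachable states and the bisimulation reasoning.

P ~ Q

LTS(P): 4 reachable states
  u0 = rec X. d.c.a.0 + b.X + b.X | -b-> u0, -d-> u1
  u1 = c.a.0 | -c-> u2
  u2 = a.0 | -a-> u3
  u3 = 0 | deadlocked
LTS(Q): 4 reachable states
  v0 = rec X. d.c.a.0 + b.X | -b-> v0, -d-> v1
  v1 = c.a.0 | -c-> v2
  v2 = a.0 | -a-> v3
  v3 = 0 | deadlocked
Bisimilarity quotient blocks:
  B0 = {u0, v0}
  B1 = {u1, v1}
  B2 = {u2, v2}
  B3 = {u3, v3}
u0 ∈ B0, v0 ∈ B0 → same block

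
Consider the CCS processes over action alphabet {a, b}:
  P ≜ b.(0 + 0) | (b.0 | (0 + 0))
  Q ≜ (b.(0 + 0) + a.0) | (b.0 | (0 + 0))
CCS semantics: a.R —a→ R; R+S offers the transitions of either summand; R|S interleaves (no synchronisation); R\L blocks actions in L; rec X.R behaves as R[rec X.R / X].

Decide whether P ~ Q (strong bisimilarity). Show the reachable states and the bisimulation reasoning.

NO

LTS(P): 4 reachable states
  m0 = b.(0 + 0) | (b.0 | (0 + 0)) has moves =b=> m1, =b=> m2
  m1 = (0 + 0) | (b.0 | (0 + 0)) has moves =b=> m3
  m2 = b.(0 + 0) | (0 | (0 + 0)) has moves =b=> m3
  m3 = (0 + 0) | (0 | (0 + 0)) has moves ∅
LTS(Q): 6 reachable states
  n0 = (b.(0 + 0) + a.0) | (b.0 | (0 + 0)) has moves =a=> n1, =b=> n2, =b=> n3
  n1 = 0 | (b.0 | (0 + 0)) has moves =b=> n4
  n2 = (0 + 0) | (b.0 | (0 + 0)) has moves =b=> n5
  n3 = (b.(0 + 0) + a.0) | (0 | (0 + 0)) has moves =a=> n4, =b=> n5
  n4 = 0 | (0 | (0 + 0)) has moves ∅
  n5 = (0 + 0) | (0 | (0 + 0)) has moves ∅
Partition-refinement fixed point:
  B0 = {m0}
  B1 = {m1, m2, n1, n2}
  B2 = {m3, n4, n5}
  B3 = {n0}
  B4 = {n3}
m0 ∈ B0, n0 ∈ B3 → different blocks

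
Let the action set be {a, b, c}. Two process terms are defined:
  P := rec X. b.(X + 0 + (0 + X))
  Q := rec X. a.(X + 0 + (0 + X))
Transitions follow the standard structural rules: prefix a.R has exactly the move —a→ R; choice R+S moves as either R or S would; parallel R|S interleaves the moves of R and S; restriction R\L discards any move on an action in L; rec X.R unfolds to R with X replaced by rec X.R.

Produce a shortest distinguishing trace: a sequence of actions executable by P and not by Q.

b

P's transition system — 2 states:
  m0 = rec X. b.(X + 0 + (0 + X)) ⊢ ··b··> m1
  m1 = (rec X. b.(X + 0 + (0 + X))) + 0 + (0 + (rec X. b.(X + 0 + (0 + X)))) ⊢ ··b··> m1
Q's transition system — 2 states:
  n0 = rec X. a.(X + 0 + (0 + X)) ⊢ ··a··> n1
  n1 = (rec X. a.(X + 0 + (0 + X))) + 0 + (0 + (rec X. a.(X + 0 + (0 + X)))) ⊢ ··a··> n1
Run σ = ⟨b⟩ on P: start {m0}
  step 1 (b): {m1}
  P completes σ.
Run σ = ⟨b⟩ on Q: start {n0}
  step 1 (b): ∅ (Q stuck)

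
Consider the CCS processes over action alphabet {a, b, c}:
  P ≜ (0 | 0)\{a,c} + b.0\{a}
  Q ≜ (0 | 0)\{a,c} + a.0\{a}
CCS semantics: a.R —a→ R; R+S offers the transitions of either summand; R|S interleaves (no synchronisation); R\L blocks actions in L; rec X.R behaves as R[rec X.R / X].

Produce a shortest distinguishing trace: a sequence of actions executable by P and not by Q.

LTS(P): 2 reachable states
  s0 = (0 | 0)\{a,c} + b.0\{a} | =b=> s1
  s1 = 0\{a} | deadlocked
LTS(Q): 2 reachable states
  t0 = (0 | 0)\{a,c} + a.0\{a} | =a=> t1
  t1 = 0\{a} | deadlocked
Executing b from P (initial set {s0}):
  [1] b ⇒ {s1}
  P completes σ.
Executing b from Q (initial set {t0}):
  [1] b ⇒ no successor for Q

b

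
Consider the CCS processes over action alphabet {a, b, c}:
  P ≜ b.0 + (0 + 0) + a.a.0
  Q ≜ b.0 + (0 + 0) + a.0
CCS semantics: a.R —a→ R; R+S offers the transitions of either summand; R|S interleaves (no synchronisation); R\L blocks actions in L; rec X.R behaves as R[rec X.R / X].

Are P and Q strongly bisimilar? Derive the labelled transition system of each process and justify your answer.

LTS(P): 3 reachable states
  p0 = b.0 + (0 + 0) + a.a.0 :: =a=> p1, =b=> p2
  p1 = a.0 :: =a=> p2
  p2 = 0 :: (no moves)
LTS(Q): 2 reachable states
  q0 = b.0 + (0 + 0) + a.0 :: =a=> q1, =b=> q1
  q1 = 0 :: (no moves)
Bisimilarity quotient blocks:
  B0 = {p0}
  B1 = {p2, q1}
  B2 = {p1}
  B3 = {q0}
p0 ∈ B0, q0 ∈ B3 → different blocks

P ≁ Q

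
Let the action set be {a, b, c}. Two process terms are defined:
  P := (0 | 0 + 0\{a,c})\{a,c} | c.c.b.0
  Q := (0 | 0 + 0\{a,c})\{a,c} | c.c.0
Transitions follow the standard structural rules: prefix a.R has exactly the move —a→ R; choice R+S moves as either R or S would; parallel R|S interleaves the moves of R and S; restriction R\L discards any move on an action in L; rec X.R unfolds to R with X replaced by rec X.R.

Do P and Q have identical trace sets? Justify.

P's transition system — 4 states:
  m0 = (0 | 0 + 0\{a,c})\{a,c} | c.c.b.0 | —c→ m1
  m1 = (0 | 0 + 0\{a,c})\{a,c} | c.b.0 | —c→ m2
  m2 = (0 | 0 + 0\{a,c})\{a,c} | b.0 | —b→ m3
  m3 = (0 | 0 + 0\{a,c})\{a,c} | 0 | ·
Q's transition system — 3 states:
  n0 = (0 | 0 + 0\{a,c})\{a,c} | c.c.0 | —c→ n1
  n1 = (0 | 0 + 0\{a,c})\{a,c} | c.0 | —c→ n2
  n2 = (0 | 0 + 0\{a,c})\{a,c} | 0 | ·
Trace ⟨ccb⟩ through P, begin at {m0}:
  after c @ step 1: {m1}
  after c @ step 2: {m2}
  after b @ step 3: {m3}
  P completes σ.
Trace ⟨ccb⟩ through Q, begin at {n0}:
  after c @ step 1: {n1}
  after c @ step 2: {n2}
  after b @ step 3: ∅  — Q cannot continue

trace-distinct — witness ⟨ccb⟩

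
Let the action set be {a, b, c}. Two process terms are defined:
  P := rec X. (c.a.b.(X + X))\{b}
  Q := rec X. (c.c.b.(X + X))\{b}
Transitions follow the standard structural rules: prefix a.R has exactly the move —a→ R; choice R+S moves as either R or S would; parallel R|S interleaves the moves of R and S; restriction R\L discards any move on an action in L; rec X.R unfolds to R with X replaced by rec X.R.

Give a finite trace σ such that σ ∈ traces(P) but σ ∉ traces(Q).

ca

P's transition system — 3 states:
  u0 = rec X. (c.a.b.(X + X))\{b} ⊢ ··c··> u1
  u1 = (a.b.((rec X. (c.a.b.(X + X))\{b}) + (rec X. (c.a.b.(X + X))\{b})))\{b} ⊢ ··a··> u2
  u2 = (b.((rec X. (c.a.b.(X + X))\{b}) + (rec X. (c.a.b.(X + X))\{b})))\{b} ⊢ ·
Q's transition system — 3 states:
  v0 = rec X. (c.c.b.(X + X))\{b} ⊢ ··c··> v1
  v1 = (c.b.((rec X. (c.c.b.(X + X))\{b}) + (rec X. (c.c.b.(X + X))\{b})))\{b} ⊢ ··c··> v2
  v2 = (b.((rec X. (c.c.b.(X + X))\{b}) + (rec X. (c.c.b.(X + X))\{b})))\{b} ⊢ ·
Run σ = ⟨ca⟩ on P: start {u0}
  after c @ step 1: {u1}
  after a @ step 2: {u2}
  P completes σ.
Run σ = ⟨ca⟩ on Q: start {v0}
  after c @ step 1: {v1}
  after a @ step 2: ∅  — Q cannot continue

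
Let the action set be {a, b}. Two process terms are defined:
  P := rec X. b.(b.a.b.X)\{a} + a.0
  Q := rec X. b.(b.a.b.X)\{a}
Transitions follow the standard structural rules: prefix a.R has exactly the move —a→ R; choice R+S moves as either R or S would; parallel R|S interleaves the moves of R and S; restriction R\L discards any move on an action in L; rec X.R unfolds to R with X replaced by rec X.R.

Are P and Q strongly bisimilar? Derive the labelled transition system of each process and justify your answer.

P's transition system — 4 states:
  p0 = rec X. b.(b.a.b.X)\{a} + a.0 has moves --a--▸ p1, --b--▸ p2
  p1 = 0 has moves deadlocked
  p2 = (b.a.b.(rec X. b.(b.a.b.X)\{a} + a.0))\{a} has moves --b--▸ p3
  p3 = (a.b.(rec X. b.(b.a.b.X)\{a} + a.0))\{a} has moves deadlocked
Q's transition system — 3 states:
  q0 = rec X. b.(b.a.b.X)\{a} has moves --b--▸ q1
  q1 = (b.a.b.(rec X. b.(b.a.b.X)\{a}))\{a} has moves --b--▸ q2
  q2 = (a.b.(rec X. b.(b.a.b.X)\{a}))\{a} has moves deadlocked
Coarsest stable partition (strong bisimilarity classes):
  B0 = {p0}
  B1 = {p1, p3, q2}
  B2 = {p2, q1}
  B3 = {q0}
p0 ∈ B0, q0 ∈ B3 → different blocks

not bisimilar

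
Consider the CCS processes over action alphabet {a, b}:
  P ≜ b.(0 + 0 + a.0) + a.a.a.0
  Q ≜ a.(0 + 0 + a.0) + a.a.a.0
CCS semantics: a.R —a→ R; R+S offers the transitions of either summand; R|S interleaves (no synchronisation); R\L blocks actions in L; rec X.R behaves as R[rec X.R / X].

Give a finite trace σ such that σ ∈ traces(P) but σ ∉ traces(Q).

LTS(P): 5 reachable states
  s0 = b.(0 + 0 + a.0) + a.a.a.0 → --a--▸ s1, --b--▸ s2
  s1 = a.a.0 → --a--▸ s3
  s2 = 0 + 0 + a.0 → --a--▸ s4
  s3 = a.0 → --a--▸ s4
  s4 = 0 → deadlocked
LTS(Q): 5 reachable states
  t0 = a.(0 + 0 + a.0) + a.a.a.0 → --a--▸ t1, --a--▸ t2
  t1 = 0 + 0 + a.0 → --a--▸ t3
  t2 = a.a.0 → --a--▸ t4
  t3 = 0 → deadlocked
  t4 = a.0 → --a--▸ t3
Executing b from P (initial set {s0}):
  [1] b ⇒ {s2}
  ✓ P
Executing b from Q (initial set {t0}):
  [1] b ⇒ no successor for Q

b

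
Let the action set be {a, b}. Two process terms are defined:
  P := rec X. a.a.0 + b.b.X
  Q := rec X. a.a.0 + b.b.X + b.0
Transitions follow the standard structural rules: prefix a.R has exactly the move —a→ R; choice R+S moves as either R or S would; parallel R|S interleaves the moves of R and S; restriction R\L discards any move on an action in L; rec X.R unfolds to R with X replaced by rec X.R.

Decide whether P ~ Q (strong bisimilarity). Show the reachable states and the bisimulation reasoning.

P's transition system — 4 states:
  m0 = rec X. a.a.0 + b.b.X ⊢ —a→ m1, —b→ m2
  m1 = a.0 ⊢ —a→ m3
  m2 = b.(rec X. a.a.0 + b.b.X) ⊢ —b→ m0
  m3 = 0 ⊢ (no moves)
Q's transition system — 4 states:
  n0 = rec X. a.a.0 + b.b.X + b.0 ⊢ —a→ n1, —b→ n2, —b→ n3
  n1 = a.0 ⊢ —a→ n2
  n2 = 0 ⊢ (no moves)
  n3 = b.(rec X. a.a.0 + b.b.X + b.0) ⊢ —b→ n0
Partition-refinement fixed point:
  B0 = {m0}
  B1 = {m2}
  B2 = {m1, n1}
  B3 = {m3, n2}
  B4 = {n0}
  B5 = {n3}
m0 ∈ B0, n0 ∈ B4 → different blocks

not bisimilar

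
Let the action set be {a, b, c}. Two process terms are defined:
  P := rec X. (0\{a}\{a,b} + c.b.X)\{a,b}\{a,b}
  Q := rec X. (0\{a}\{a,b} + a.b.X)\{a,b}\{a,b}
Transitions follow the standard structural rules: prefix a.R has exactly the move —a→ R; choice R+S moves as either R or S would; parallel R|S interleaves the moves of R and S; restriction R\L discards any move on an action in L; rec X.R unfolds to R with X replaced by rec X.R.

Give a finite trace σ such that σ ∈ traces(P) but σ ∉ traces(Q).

LTS(P): 2 reachable states
  p0 = rec X. (0\{a}\{a,b} + c.b.X)\{a,b}\{a,b} ⊢ --c--▸ p1
  p1 = (b.(rec X. (0\{a}\{a,b} + c.b.X)\{a,b}\{a,b}))\{a,b}\{a,b} ⊢ (no moves)
LTS(Q): 1 reachable states
  q0 = rec X. (0\{a}\{a,b} + a.b.X)\{a,b}\{a,b} ⊢ (no moves)
Executing c from P (initial set {p0}):
  after c @ step 1: {p1}
  — P admits the full trace.
Executing c from Q (initial set {q0}):
  after c @ step 1: ∅ (Q stuck)

c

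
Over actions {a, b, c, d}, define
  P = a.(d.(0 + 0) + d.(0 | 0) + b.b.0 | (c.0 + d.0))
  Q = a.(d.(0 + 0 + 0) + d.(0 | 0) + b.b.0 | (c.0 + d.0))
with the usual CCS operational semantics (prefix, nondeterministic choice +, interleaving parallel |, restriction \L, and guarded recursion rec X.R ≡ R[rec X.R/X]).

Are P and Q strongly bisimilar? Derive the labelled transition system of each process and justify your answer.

Reachable graph of P (8 states):
  s0 = a.(d.(0 + 0) + d.(0 | 0) + b.b.0 | (c.0 + d.0)) | =a=> s1
  s1 = d.(0 + 0) + d.(0 | 0) + b.b.0 | (c.0 + d.0) | =b=> s2, =c=> s3, =d=> s3, =d=> s4, =d=> s5
  s2 = b.0 | (c.0 + d.0) | =b=> s6, =c=> s7, =d=> s7
  s3 = b.b.0 | 0 | =b=> s7
  s4 = 0 + 0 | deadlocked
  s5 = 0 | 0 | deadlocked
  s6 = 0 | (c.0 + d.0) | =c=> s5, =d=> s5
  s7 = b.0 | 0 | =b=> s5
Reachable graph of Q (8 states):
  t0 = a.(d.(0 + 0 + 0) + d.(0 | 0) + b.b.0 | (c.0 + d.0)) | =a=> t1
  t1 = d.(0 + 0 + 0) + d.(0 | 0) + b.b.0 | (c.0 + d.0) | =b=> t2, =c=> t3, =d=> t3, =d=> t4, =d=> t5
  t2 = b.0 | (c.0 + d.0) | =b=> t6, =c=> t7, =d=> t7
  t3 = b.b.0 | 0 | =b=> t7
  t4 = 0 + 0 + 0 | deadlocked
  t5 = 0 | 0 | deadlocked
  t6 = 0 | (c.0 + d.0) | =c=> t5, =d=> t5
  t7 = b.0 | 0 | =b=> t5
Partition-refinement fixed point:
  B0 = {s0, t0}
  B1 = {s1, t1}
  B2 = {s3, t3}
  B3 = {s7, t7}
  B4 = {s4, s5, t4, t5}
  B5 = {s2, t2}
  B6 = {s6, t6}
s0 ∈ B0, t0 ∈ B0 → same block

bisimilar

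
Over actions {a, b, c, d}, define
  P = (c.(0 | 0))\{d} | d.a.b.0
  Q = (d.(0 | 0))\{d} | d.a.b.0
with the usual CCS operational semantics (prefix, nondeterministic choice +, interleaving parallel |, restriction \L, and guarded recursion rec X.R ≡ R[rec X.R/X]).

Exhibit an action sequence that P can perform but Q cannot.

P's transition system — 8 states:
  p0 = (c.(0 | 0))\{d} | d.a.b.0 :: =c=> p1, =d=> p2
  p1 = (0 | 0)\{d} | d.a.b.0 :: =d=> p3
  p2 = (c.(0 | 0))\{d} | a.b.0 :: =a=> p4, =c=> p3
  p3 = (0 | 0)\{d} | a.b.0 :: =a=> p5
  p4 = (c.(0 | 0))\{d} | b.0 :: =b=> p6, =c=> p5
  p5 = (0 | 0)\{d} | b.0 :: =b=> p7
  p6 = (c.(0 | 0))\{d} | 0 :: =c=> p7
  p7 = (0 | 0)\{d} | 0 :: deadlocked
Q's transition system — 4 states:
  q0 = (d.(0 | 0))\{d} | d.a.b.0 :: =d=> q1
  q1 = (d.(0 | 0))\{d} | a.b.0 :: =a=> q2
  q2 = (d.(0 | 0))\{d} | b.0 :: =b=> q3
  q3 = (d.(0 | 0))\{d} | 0 :: deadlocked
Run σ = ⟨c⟩ on P: start {p0}
  [1] c ⇒ {p1}
  ✓ P
Run σ = ⟨c⟩ on Q: start {q0}
  [1] c ⇒ ∅ (Q stuck)

c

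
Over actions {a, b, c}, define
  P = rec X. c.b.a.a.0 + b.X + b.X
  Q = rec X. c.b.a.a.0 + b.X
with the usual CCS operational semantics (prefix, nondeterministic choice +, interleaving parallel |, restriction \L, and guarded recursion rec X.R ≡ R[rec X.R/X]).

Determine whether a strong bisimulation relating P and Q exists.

P's transition system — 5 states:
  p0 = rec X. c.b.a.a.0 + b.X + b.X ⊢ —b→ p0, —c→ p1
  p1 = b.a.a.0 ⊢ —b→ p2
  p2 = a.a.0 ⊢ —a→ p3
  p3 = a.0 ⊢ —a→ p4
  p4 = 0 ⊢ ∅
Q's transition system — 5 states:
  q0 = rec X. c.b.a.a.0 + b.X ⊢ —b→ q0, —c→ q1
  q1 = b.a.a.0 ⊢ —b→ q2
  q2 = a.a.0 ⊢ —a→ q3
  q3 = a.0 ⊢ —a→ q4
  q4 = 0 ⊢ ∅
Partition-refinement fixed point:
  B0 = {p0, q0}
  B1 = {p1, q1}
  B2 = {p2, q2}
  B3 = {p3, q3}
  B4 = {p4, q4}
p0 ∈ B0, q0 ∈ B0 → same block

YES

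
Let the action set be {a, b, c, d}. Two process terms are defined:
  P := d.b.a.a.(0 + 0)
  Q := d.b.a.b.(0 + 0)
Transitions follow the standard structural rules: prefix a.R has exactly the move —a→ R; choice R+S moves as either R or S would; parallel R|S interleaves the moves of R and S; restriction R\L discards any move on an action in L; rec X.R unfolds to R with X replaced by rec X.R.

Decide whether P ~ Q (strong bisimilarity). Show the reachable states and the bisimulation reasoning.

LTS(P): 5 reachable states
  s0 = d.b.a.a.(0 + 0) has moves ··d··> s1
  s1 = b.a.a.(0 + 0) has moves ··b··> s2
  s2 = a.a.(0 + 0) has moves ··a··> s3
  s3 = a.(0 + 0) has moves ··a··> s4
  s4 = 0 + 0 has moves deadlocked
LTS(Q): 5 reachable states
  t0 = d.b.a.b.(0 + 0) has moves ··d··> t1
  t1 = b.a.b.(0 + 0) has moves ··b··> t2
  t2 = a.b.(0 + 0) has moves ··a··> t3
  t3 = b.(0 + 0) has moves ··b··> t4
  t4 = 0 + 0 has moves deadlocked
Coarsest stable partition (strong bisimilarity classes):
  B0 = {s0}
  B1 = {s1}
  B2 = {s2}
  B3 = {s3}
  B4 = {s4, t4}
  B5 = {t0}
  B6 = {t1}
  B7 = {t2}
  B8 = {t3}
s0 ∈ B0, t0 ∈ B5 → different blocks

not bisimilar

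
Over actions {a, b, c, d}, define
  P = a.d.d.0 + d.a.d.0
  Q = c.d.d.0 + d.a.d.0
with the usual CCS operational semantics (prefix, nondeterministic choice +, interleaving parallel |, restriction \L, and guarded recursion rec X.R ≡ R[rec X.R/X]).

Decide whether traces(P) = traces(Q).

Reachable graph of P (5 states):
  m0 = a.d.d.0 + d.a.d.0 | -a-> m1, -d-> m2
  m1 = d.d.0 | -d-> m3
  m2 = a.d.0 | -a-> m3
  m3 = d.0 | -d-> m4
  m4 = 0 | (no moves)
Reachable graph of Q (5 states):
  n0 = c.d.d.0 + d.a.d.0 | -c-> n1, -d-> n2
  n1 = d.d.0 | -d-> n3
  n2 = a.d.0 | -a-> n3
  n3 = d.0 | -d-> n4
  n4 = 0 | (no moves)
Trace ⟨a⟩ through P, begin at {m0}:
  after a @ step 1: {m1}
  P completes σ.
Trace ⟨a⟩ through Q, begin at {n0}:
  after a @ step 1: ∅ (Q stuck)

trace-distinct — witness ⟨a⟩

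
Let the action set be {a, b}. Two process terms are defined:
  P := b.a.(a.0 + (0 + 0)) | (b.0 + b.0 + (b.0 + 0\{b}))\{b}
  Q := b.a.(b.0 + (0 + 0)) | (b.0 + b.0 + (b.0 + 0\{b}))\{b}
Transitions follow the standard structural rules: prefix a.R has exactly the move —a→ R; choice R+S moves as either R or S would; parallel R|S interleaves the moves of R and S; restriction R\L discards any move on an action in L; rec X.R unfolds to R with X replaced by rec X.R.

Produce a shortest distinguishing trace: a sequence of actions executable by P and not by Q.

baa

Reachable graph of P (4 states):
  p0 = b.a.(a.0 + (0 + 0)) | (b.0 + b.0 + (b.0 + 0\{b}))\{b} has moves =b=> p1
  p1 = a.(a.0 + (0 + 0)) | (b.0 + b.0 + (b.0 + 0\{b}))\{b} has moves =a=> p2
  p2 = (a.0 + (0 + 0)) | (b.0 + b.0 + (b.0 + 0\{b}))\{b} has moves =a=> p3
  p3 = 0 | (b.0 + b.0 + (b.0 + 0\{b}))\{b} has moves stopped
Reachable graph of Q (4 states):
  q0 = b.a.(b.0 + (0 + 0)) | (b.0 + b.0 + (b.0 + 0\{b}))\{b} has moves =b=> q1
  q1 = a.(b.0 + (0 + 0)) | (b.0 + b.0 + (b.0 + 0\{b}))\{b} has moves =a=> q2
  q2 = (b.0 + (0 + 0)) | (b.0 + b.0 + (b.0 + 0\{b}))\{b} has moves =b=> q3
  q3 = 0 | (b.0 + b.0 + (b.0 + 0\{b}))\{b} has moves stopped
Executing baa from P (initial set {p0}):
  after b @ step 1: {p1}
  after a @ step 2: {p2}
  after a @ step 3: {p3}
  — P admits the full trace.
Executing baa from Q (initial set {q0}):
  after b @ step 1: {q1}
  after a @ step 2: {q2}
  after a @ step 3: ∅ (Q stuck)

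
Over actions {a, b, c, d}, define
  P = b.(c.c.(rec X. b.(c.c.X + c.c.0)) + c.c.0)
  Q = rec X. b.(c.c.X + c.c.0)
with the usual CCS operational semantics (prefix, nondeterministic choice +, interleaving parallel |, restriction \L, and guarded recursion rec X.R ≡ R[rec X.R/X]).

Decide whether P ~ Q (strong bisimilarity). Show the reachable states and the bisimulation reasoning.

P ~ Q

Reachable graph of P (6 states):
  p0 = b.(c.c.(rec X. b.(c.c.X + c.c.0)) + c.c.0) has moves ··b··> p1
  p1 = c.c.(rec X. b.(c.c.X + c.c.0)) + c.c.0 has moves ··c··> p2, ··c··> p3
  p2 = c.(rec X. b.(c.c.X + c.c.0)) has moves ··c··> p4
  p3 = c.0 has moves ··c··> p5
  p4 = rec X. b.(c.c.X + c.c.0) has moves ··b··> p1
  p5 = 0 has moves deadlocked
Reachable graph of Q (5 states):
  q0 = rec X. b.(c.c.X + c.c.0) has moves ··b··> q1
  q1 = c.c.(rec X. b.(c.c.X + c.c.0)) + c.c.0 has moves ··c··> q2, ··c··> q3
  q2 = c.(rec X. b.(c.c.X + c.c.0)) has moves ··c··> q0
  q3 = c.0 has moves ··c··> q4
  q4 = 0 has moves deadlocked
Partition-refinement fixed point:
  B0 = {p0, p4, q0}
  B1 = {p1, q1}
  B2 = {p2, q2}
  B3 = {p3, q3}
  B4 = {p5, q4}
p0 ∈ B0, q0 ∈ B0 → same block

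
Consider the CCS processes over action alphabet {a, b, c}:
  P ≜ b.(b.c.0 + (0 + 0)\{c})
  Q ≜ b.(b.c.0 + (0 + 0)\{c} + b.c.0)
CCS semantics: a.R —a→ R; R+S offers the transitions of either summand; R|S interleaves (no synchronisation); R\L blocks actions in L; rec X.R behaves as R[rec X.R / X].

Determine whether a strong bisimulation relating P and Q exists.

P ~ Q

Reachable graph of P (4 states):
  s0 = b.(b.c.0 + (0 + 0)\{c}) has moves —b→ s1
  s1 = b.c.0 + (0 + 0)\{c} has moves —b→ s2
  s2 = c.0 has moves —c→ s3
  s3 = 0 has moves deadlocked
Reachable graph of Q (4 states):
  t0 = b.(b.c.0 + (0 + 0)\{c} + b.c.0) has moves —b→ t1
  t1 = b.c.0 + (0 + 0)\{c} + b.c.0 has moves —b→ t2
  t2 = c.0 has moves —c→ t3
  t3 = 0 has moves deadlocked
Coarsest stable partition (strong bisimilarity classes):
  B0 = {s0, t0}
  B1 = {s1, t1}
  B2 = {s2, t2}
  B3 = {s3, t3}
s0 ∈ B0, t0 ∈ B0 → same block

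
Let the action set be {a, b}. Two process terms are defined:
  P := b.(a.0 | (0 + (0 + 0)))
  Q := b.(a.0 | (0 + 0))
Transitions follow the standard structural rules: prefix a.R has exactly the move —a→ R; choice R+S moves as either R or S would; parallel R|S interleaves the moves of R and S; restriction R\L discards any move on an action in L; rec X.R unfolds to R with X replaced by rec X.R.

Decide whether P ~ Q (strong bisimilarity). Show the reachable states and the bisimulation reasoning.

bisimilar

Reachable graph of P (3 states):
  u0 = b.(a.0 | (0 + (0 + 0))) → =b=> u1
  u1 = a.0 | (0 + (0 + 0)) → =a=> u2
  u2 = 0 | (0 + (0 + 0)) → (no moves)
Reachable graph of Q (3 states):
  v0 = b.(a.0 | (0 + 0)) → =b=> v1
  v1 = a.0 | (0 + 0) → =a=> v2
  v2 = 0 | (0 + 0) → (no moves)
Partition-refinement fixed point:
  B0 = {u0, v0}
  B1 = {u1, v1}
  B2 = {u2, v2}
u0 ∈ B0, v0 ∈ B0 → same block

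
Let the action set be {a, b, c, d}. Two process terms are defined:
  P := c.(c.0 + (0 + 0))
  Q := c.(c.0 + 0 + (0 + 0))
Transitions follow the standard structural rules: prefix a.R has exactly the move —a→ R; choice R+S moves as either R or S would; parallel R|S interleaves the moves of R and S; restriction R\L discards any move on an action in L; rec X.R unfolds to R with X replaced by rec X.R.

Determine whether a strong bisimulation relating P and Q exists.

Reachable graph of P (3 states):
  u0 = c.(c.0 + (0 + 0)) | =c=> u1
  u1 = c.0 + (0 + 0) | =c=> u2
  u2 = 0 | deadlocked
Reachable graph of Q (3 states):
  v0 = c.(c.0 + 0 + (0 + 0)) | =c=> v1
  v1 = c.0 + 0 + (0 + 0) | =c=> v2
  v2 = 0 | deadlocked
Coarsest stable partition (strong bisimilarity classes):
  B0 = {u0, v0}
  B1 = {u1, v1}
  B2 = {u2, v2}
u0 ∈ B0, v0 ∈ B0 → same block

bisimilar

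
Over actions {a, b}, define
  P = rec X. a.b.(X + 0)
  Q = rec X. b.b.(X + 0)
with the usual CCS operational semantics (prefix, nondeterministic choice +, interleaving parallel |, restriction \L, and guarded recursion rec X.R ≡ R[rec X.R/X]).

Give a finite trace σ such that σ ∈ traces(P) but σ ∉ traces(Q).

a

Reachable graph of P (3 states):
  s0 = rec X. a.b.(X + 0) has moves =a=> s1
  s1 = b.((rec X. a.b.(X + 0)) + 0) has moves =b=> s2
  s2 = (rec X. a.b.(X + 0)) + 0 has moves =a=> s1
Reachable graph of Q (3 states):
  t0 = rec X. b.b.(X + 0) has moves =b=> t1
  t1 = b.((rec X. b.b.(X + 0)) + 0) has moves =b=> t2
  t2 = (rec X. b.b.(X + 0)) + 0 has moves =b=> t1
Run σ = ⟨a⟩ on P: start {s0}
  after a @ step 1: {s1}
  — P admits the full trace.
Run σ = ⟨a⟩ on Q: start {t0}
  after a @ step 1: ∅ (Q stuck)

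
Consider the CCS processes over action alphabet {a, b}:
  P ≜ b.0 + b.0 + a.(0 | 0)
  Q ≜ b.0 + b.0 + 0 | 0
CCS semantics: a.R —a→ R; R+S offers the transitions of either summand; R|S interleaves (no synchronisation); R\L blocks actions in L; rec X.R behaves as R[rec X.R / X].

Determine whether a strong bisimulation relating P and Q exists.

LTS(P): 3 reachable states
  p0 = b.0 + b.0 + a.(0 | 0) :: ··a··> p1, ··b··> p2
  p1 = 0 | 0 :: stopped
  p2 = 0 :: stopped
LTS(Q): 2 reachable states
  q0 = b.0 + b.0 + 0 | 0 :: ··b··> q1
  q1 = 0 :: stopped
Coarsest stable partition (strong bisimilarity classes):
  B0 = {p0}
  B1 = {p1, p2, q1}
  B2 = {q0}
p0 ∈ B0, q0 ∈ B2 → different blocks

not bisimilar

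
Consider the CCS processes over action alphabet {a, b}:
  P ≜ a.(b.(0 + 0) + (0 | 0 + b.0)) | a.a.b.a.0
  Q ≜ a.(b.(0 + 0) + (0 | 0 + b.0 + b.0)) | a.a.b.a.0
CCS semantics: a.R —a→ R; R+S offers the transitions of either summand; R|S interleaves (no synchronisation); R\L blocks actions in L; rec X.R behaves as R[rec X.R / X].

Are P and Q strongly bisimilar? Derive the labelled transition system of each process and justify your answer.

P's transition system — 20 states:
  p0 = a.(b.(0 + 0) + (0 | 0 + b.0)) | a.a.b.a.0 ⊢ -a-> p1, -a-> p2
  p1 = (b.(0 + 0) + (0 | 0 + b.0)) | a.a.b.a.0 ⊢ -a-> p3, -b-> p4, -b-> p5
  p2 = a.(b.(0 + 0) + (0 | 0 + b.0)) | a.b.a.0 ⊢ -a-> p3, -a-> p6
  p3 = (b.(0 + 0) + (0 | 0 + b.0)) | a.b.a.0 ⊢ -a-> p7, -b-> p8, -b-> p9
  p4 = (0 + 0) | a.a.b.a.0 ⊢ -a-> p8
  p5 = 0 | a.a.b.a.0 ⊢ -a-> p9
  p6 = a.(b.(0 + 0) + (0 | 0 + b.0)) | b.a.0 ⊢ -a-> p7, -b-> p10
  p7 = (b.(0 + 0) + (0 | 0 + b.0)) | b.a.0 ⊢ -b-> p11, -b-> p12, -b-> p13
  p8 = (0 + 0) | a.b.a.0 ⊢ -a-> p11
  p9 = 0 | a.b.a.0 ⊢ -a-> p13
  p10 = a.(b.(0 + 0) + (0 | 0 + b.0)) | a.0 ⊢ -a-> p12, -a-> p14
  p11 = (0 + 0) | b.a.0 ⊢ -b-> p15
  p12 = (b.(0 + 0) + (0 | 0 + b.0)) | a.0 ⊢ -a-> p16, -b-> p15, -b-> p17
  p13 = 0 | b.a.0 ⊢ -b-> p17
  p14 = a.(b.(0 + 0) + (0 | 0 + b.0)) | 0 ⊢ -a-> p16
  p15 = (0 + 0) | a.0 ⊢ -a-> p18
  p16 = (b.(0 + 0) + (0 | 0 + b.0)) | 0 ⊢ -b-> p18, -b-> p19
  p17 = 0 | a.0 ⊢ -a-> p19
  p18 = (0 + 0) | 0 ⊢ ·
  p19 = 0 | 0 ⊢ ·
Q's transition system — 20 states:
  q0 = a.(b.(0 + 0) + (0 | 0 + b.0 + b.0)) | a.a.b.a.0 ⊢ -a-> q1, -a-> q2
  q1 = (b.(0 + 0) + (0 | 0 + b.0 + b.0)) | a.a.b.a.0 ⊢ -a-> q3, -b-> q4, -b-> q5
  q2 = a.(b.(0 + 0) + (0 | 0 + b.0 + b.0)) | a.b.a.0 ⊢ -a-> q3, -a-> q6
  q3 = (b.(0 + 0) + (0 | 0 + b.0 + b.0)) | a.b.a.0 ⊢ -a-> q7, -b-> q8, -b-> q9
  q4 = (0 + 0) | a.a.b.a.0 ⊢ -a-> q8
  q5 = 0 | a.a.b.a.0 ⊢ -a-> q9
  q6 = a.(b.(0 + 0) + (0 | 0 + b.0 + b.0)) | b.a.0 ⊢ -a-> q7, -b-> q10
  q7 = (b.(0 + 0) + (0 | 0 + b.0 + b.0)) | b.a.0 ⊢ -b-> q11, -b-> q12, -b-> q13
  q8 = (0 + 0) | a.b.a.0 ⊢ -a-> q11
  q9 = 0 | a.b.a.0 ⊢ -a-> q13
  q10 = a.(b.(0 + 0) + (0 | 0 + b.0 + b.0)) | a.0 ⊢ -a-> q12, -a-> q14
  q11 = (0 + 0) | b.a.0 ⊢ -b-> q15
  q12 = (b.(0 + 0) + (0 | 0 + b.0 + b.0)) | a.0 ⊢ -a-> q16, -b-> q15, -b-> q17
  q13 = 0 | b.a.0 ⊢ -b-> q17
  q14 = a.(b.(0 + 0) + (0 | 0 + b.0 + b.0)) | 0 ⊢ -a-> q16
  q15 = (0 + 0) | a.0 ⊢ -a-> q18
  q16 = (b.(0 + 0) + (0 | 0 + b.0 + b.0)) | 0 ⊢ -b-> q18, -b-> q19
  q17 = 0 | a.0 ⊢ -a-> q19
  q18 = (0 + 0) | 0 ⊢ ·
  q19 = 0 | 0 ⊢ ·
Coarsest stable partition (strong bisimilarity classes):
  B0 = {p0, q0}
  B1 = {p1, q1}
  B2 = {p3, q3}
  B3 = {p8, p9, q8, q9}
  B4 = {p11, p13, q11, q13}
  B5 = {p15, p17, q15, q17}
  B6 = {p18, p19, q18, q19}
  B7 = {p7, q7}
  B8 = {p12, q12}
  B9 = {p16, q16}
  B10 = {p4, p5, q4, q5}
  B11 = {p2, q2}
  B12 = {p6, q6}
  B13 = {p10, q10}
  B14 = {p14, q14}
p0 ∈ B0, q0 ∈ B0 → same block

P ~ Q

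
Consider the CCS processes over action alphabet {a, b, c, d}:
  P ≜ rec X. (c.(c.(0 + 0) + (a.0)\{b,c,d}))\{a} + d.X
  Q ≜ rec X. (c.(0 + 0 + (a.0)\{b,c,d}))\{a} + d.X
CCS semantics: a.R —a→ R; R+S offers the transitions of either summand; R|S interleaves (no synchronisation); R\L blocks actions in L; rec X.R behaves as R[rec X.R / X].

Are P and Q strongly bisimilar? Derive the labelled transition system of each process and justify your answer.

Reachable graph of P (3 states):
  u0 = rec X. (c.(c.(0 + 0) + (a.0)\{b,c,d}))\{a} + d.X ⊢ ··c··> u1, ··d··> u0
  u1 = (c.(0 + 0) + (a.0)\{b,c,d})\{a} ⊢ ··c··> u2
  u2 = (0 + 0)\{a} ⊢ (no moves)
Reachable graph of Q (2 states):
  v0 = rec X. (c.(0 + 0 + (a.0)\{b,c,d}))\{a} + d.X ⊢ ··c··> v1, ··d··> v0
  v1 = (0 + 0 + (a.0)\{b,c,d})\{a} ⊢ (no moves)
Coarsest stable partition (strong bisimilarity classes):
  B0 = {u0}
  B1 = {u1}
  B2 = {u2, v1}
  B3 = {v0}
u0 ∈ B0, v0 ∈ B3 → different blocks

NO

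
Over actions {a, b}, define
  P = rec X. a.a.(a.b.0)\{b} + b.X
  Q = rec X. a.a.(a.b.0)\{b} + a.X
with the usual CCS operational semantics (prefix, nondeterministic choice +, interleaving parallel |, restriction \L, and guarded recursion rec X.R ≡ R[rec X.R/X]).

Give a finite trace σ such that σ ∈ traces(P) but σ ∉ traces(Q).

b

P's transition system — 4 states:
  u0 = rec X. a.a.(a.b.0)\{b} + b.X → =a=> u1, =b=> u0
  u1 = a.(a.b.0)\{b} → =a=> u2
  u2 = (a.b.0)\{b} → =a=> u3
  u3 = (b.0)\{b} → deadlocked
Q's transition system — 4 states:
  v0 = rec X. a.a.(a.b.0)\{b} + a.X → =a=> v0, =a=> v1
  v1 = a.(a.b.0)\{b} → =a=> v2
  v2 = (a.b.0)\{b} → =a=> v3
  v3 = (b.0)\{b} → deadlocked
Executing b from P (initial set {u0}):
  [1] b ⇒ {u0}
  ✓ P
Executing b from Q (initial set {v0}):
  [1] b ⇒ no successor for Q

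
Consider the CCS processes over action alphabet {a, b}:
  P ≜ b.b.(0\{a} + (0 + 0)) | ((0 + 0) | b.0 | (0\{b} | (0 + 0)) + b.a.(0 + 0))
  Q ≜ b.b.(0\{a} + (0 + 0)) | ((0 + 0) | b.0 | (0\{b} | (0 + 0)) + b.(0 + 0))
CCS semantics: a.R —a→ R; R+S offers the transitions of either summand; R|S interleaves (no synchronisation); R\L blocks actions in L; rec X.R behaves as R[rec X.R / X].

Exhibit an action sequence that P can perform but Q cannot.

P's transition system — 12 states:
  s0 = b.b.(0\{a} + (0 + 0)) | ((0 + 0) | b.0 | (0\{b} | (0 + 0)) + b.a.(0 + 0)) :: —b→ s1, —b→ s2, —b→ s3
  s1 = b.(0\{a} + (0 + 0)) | ((0 + 0) | b.0 | (0\{b} | (0 + 0)) + b.a.(0 + 0)) :: —b→ s4, —b→ s5, —b→ s6
  s2 = b.b.(0\{a} + (0 + 0)) | ((0 + 0) | 0 | (0\{b} | (0 + 0))) :: —b→ s5
  s3 = b.b.(0\{a} + (0 + 0)) | a.(0 + 0) :: —a→ s7, —b→ s6
  s4 = (0\{a} + (0 + 0)) | ((0 + 0) | b.0 | (0\{b} | (0 + 0)) + b.a.(0 + 0)) :: —b→ s8, —b→ s9
  s5 = b.(0\{a} + (0 + 0)) | ((0 + 0) | 0 | (0\{b} | (0 + 0))) :: —b→ s8
  s6 = b.(0\{a} + (0 + 0)) | a.(0 + 0) :: —a→ s10, —b→ s9
  s7 = b.b.(0\{a} + (0 + 0)) | (0 + 0) :: —b→ s10
  s8 = (0\{a} + (0 + 0)) | ((0 + 0) | 0 | (0\{b} | (0 + 0))) :: ·
  s9 = (0\{a} + (0 + 0)) | a.(0 + 0) :: —a→ s11
  s10 = b.(0\{a} + (0 + 0)) | (0 + 0) :: —b→ s11
  s11 = (0\{a} + (0 + 0)) | (0 + 0) :: ·
Q's transition system — 9 states:
  t0 = b.b.(0\{a} + (0 + 0)) | ((0 + 0) | b.0 | (0\{b} | (0 + 0)) + b.(0 + 0)) :: —b→ t1, —b→ t2, —b→ t3
  t1 = b.(0\{a} + (0 + 0)) | ((0 + 0) | b.0 | (0\{b} | (0 + 0)) + b.(0 + 0)) :: —b→ t4, —b→ t5, —b→ t6
  t2 = b.b.(0\{a} + (0 + 0)) | ((0 + 0) | 0 | (0\{b} | (0 + 0))) :: —b→ t5
  t3 = b.b.(0\{a} + (0 + 0)) | (0 + 0) :: —b→ t6
  t4 = (0\{a} + (0 + 0)) | ((0 + 0) | b.0 | (0\{b} | (0 + 0)) + b.(0 + 0)) :: —b→ t7, —b→ t8
  t5 = b.(0\{a} + (0 + 0)) | ((0 + 0) | 0 | (0\{b} | (0 + 0))) :: —b→ t7
  t6 = b.(0\{a} + (0 + 0)) | (0 + 0) :: —b→ t8
  t7 = (0\{a} + (0 + 0)) | ((0 + 0) | 0 | (0\{b} | (0 + 0))) :: ·
  t8 = (0\{a} + (0 + 0)) | (0 + 0) :: ·
Executing ba from P (initial set {s0}):
  after b @ step 1: {s1, s2, s3}
  after a @ step 2: {s7}
  P completes σ.
Executing ba from Q (initial set {t0}):
  after b @ step 1: {t1, t2, t3}
  after a @ step 2: ∅ (Q stuck)

ba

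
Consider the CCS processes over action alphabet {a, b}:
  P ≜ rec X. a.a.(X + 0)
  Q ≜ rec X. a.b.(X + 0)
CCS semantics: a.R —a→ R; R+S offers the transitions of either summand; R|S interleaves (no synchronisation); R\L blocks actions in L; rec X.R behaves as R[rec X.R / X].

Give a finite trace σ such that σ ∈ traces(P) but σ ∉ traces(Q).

aa

Reachable graph of P (3 states):
  m0 = rec X. a.a.(X + 0) has moves =a=> m1
  m1 = a.((rec X. a.a.(X + 0)) + 0) has moves =a=> m2
  m2 = (rec X. a.a.(X + 0)) + 0 has moves =a=> m1
Reachable graph of Q (3 states):
  n0 = rec X. a.b.(X + 0) has moves =a=> n1
  n1 = b.((rec X. a.b.(X + 0)) + 0) has moves =b=> n2
  n2 = (rec X. a.b.(X + 0)) + 0 has moves =a=> n1
Run σ = ⟨aa⟩ on P: start {m0}
  after a @ step 1: {m1}
  after a @ step 2: {m2}
  P completes σ.
Run σ = ⟨aa⟩ on Q: start {n0}
  after a @ step 1: {n1}
  after a @ step 2: ∅  — Q cannot continue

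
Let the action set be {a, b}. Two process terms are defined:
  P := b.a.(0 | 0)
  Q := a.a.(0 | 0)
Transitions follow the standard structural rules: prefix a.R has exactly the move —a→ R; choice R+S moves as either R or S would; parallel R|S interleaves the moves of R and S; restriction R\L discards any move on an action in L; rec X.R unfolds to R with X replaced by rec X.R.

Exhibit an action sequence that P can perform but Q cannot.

b

P's transition system — 3 states:
  s0 = b.a.(0 | 0) has moves --b--▸ s1
  s1 = a.(0 | 0) has moves --a--▸ s2
  s2 = 0 | 0 has moves ∅
Q's transition system — 3 states:
  t0 = a.a.(0 | 0) has moves --a--▸ t1
  t1 = a.(0 | 0) has moves --a--▸ t2
  t2 = 0 | 0 has moves ∅
Run σ = ⟨b⟩ on P: start {s0}
  after b @ step 1: {s1}
  P completes σ.
Run σ = ⟨b⟩ on Q: start {t0}
  after b @ step 1: ∅  — Q cannot continue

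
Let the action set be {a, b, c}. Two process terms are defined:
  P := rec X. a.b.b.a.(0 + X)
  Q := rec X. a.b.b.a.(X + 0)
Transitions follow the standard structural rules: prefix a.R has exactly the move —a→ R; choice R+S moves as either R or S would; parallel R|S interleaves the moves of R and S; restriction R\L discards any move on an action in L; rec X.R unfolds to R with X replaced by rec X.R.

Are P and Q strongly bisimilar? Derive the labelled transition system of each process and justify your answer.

P's transition system — 5 states:
  u0 = rec X. a.b.b.a.(0 + X) :: -a-> u1
  u1 = b.b.a.(0 + (rec X. a.b.b.a.(0 + X))) :: -b-> u2
  u2 = b.a.(0 + (rec X. a.b.b.a.(0 + X))) :: -b-> u3
  u3 = a.(0 + (rec X. a.b.b.a.(0 + X))) :: -a-> u4
  u4 = 0 + (rec X. a.b.b.a.(0 + X)) :: -a-> u1
Q's transition system — 5 states:
  v0 = rec X. a.b.b.a.(X + 0) :: -a-> v1
  v1 = b.b.a.((rec X. a.b.b.a.(X + 0)) + 0) :: -b-> v2
  v2 = b.a.((rec X. a.b.b.a.(X + 0)) + 0) :: -b-> v3
  v3 = a.((rec X. a.b.b.a.(X + 0)) + 0) :: -a-> v4
  v4 = (rec X. a.b.b.a.(X + 0)) + 0 :: -a-> v1
Bisimilarity quotient blocks:
  B0 = {u0, u4, v0, v4}
  B1 = {u1, v1}
  B2 = {u2, v2}
  B3 = {u3, v3}
u0 ∈ B0, v0 ∈ B0 → same block

YES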